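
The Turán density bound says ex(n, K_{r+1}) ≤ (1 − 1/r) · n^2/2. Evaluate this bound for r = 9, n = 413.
Turán density bound = (8/9) · 413^2/2 = 682276/9 ≈ 75808.4444

Turán's theorem: ex(n, K_{r+1}) is achieved by the complete r-partite Turán graph T(n, r) with parts as balanced as possible, and is at most (1 − 1/r) · n^2/2. For r = 9, n = 413: the density bound is (8/9) · 170569/2 = 682276/9 ≈ 75808.4444. The integer-valued extremum is e(T(413, 9)) = 75808, which is strictly less than the density bound 682276/9 since 9 ∤ 413 (the parts of T(413, 9) cannot all be equal).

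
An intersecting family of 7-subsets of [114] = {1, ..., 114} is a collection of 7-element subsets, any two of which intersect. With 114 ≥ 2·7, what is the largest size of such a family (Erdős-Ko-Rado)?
max |F| = C(113, 6) = 2526561576

The Erdős-Ko-Rado theorem states: for n ≥ 2k, an intersecting family of k-subsets of an n-element set has size at most C(n − 1, k − 1), with equality for 'star' families {A ⊆ [n] : |A| = k, i ∈ A} (fix an element i). For n = 114, k = 7: C(113, 6) = 2526561576.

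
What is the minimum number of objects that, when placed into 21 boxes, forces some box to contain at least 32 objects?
n = (32 − 1)·21 + 1 = 652

By the generalised pigeonhole principle, to guarantee some box contains ≥ r objects we need more than (r − 1) · k objects total. Threshold: n = (r − 1) · k + 1. With r = 32 and k = 21: n = 31 · 21 + 1 = 651 + 1 = 652. For n = 651 = 31 · 21, we can put exactly 31 objects in every box, avoiding 32 in any single one — so 652 is tight.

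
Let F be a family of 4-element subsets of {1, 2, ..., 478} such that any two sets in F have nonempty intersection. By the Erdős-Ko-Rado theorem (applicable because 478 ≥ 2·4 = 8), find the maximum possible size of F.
max |F| = C(477, 3) = 17974950

Erdős-Ko-Rado (1961): when n ≥ 2k, max |F| = C(n−1, k−1). The bound is attained by the star {A : i ∈ A} for any fixed i ∈ [n]. Here C(478−1, 4−1) = C(477, 3) = 17974950.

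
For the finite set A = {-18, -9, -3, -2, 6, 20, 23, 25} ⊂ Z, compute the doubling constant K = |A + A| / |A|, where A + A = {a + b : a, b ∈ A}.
K = |A + A| / |A| = 35/8

Enumerate A + A = {a + b : a, b ∈ A}. With |A| = 8, there are |A|^2 = 64 ordered sum pairs; collecting distinct values, A + A = {-36, -27, -21, -20, -18, -12, -11, -6, -5, -4, -3, 2, 3, 4, 5, 7, 11, 12, 14, 16, 17, 18, 20, 21, 22, 23, 26, 29, 31, 40, 43, 45, 46, 48, 50}, so |A + A| = 35. Thus K = 35/8. For comparison, the minimum possible |A + A| over all 8-element sets is 2·8 − 1 = 15 (so min K = 15/8), attained only by arithmetic progressions.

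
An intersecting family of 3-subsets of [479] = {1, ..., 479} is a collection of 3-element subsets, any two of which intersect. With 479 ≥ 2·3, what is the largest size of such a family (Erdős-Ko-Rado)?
max |F| = C(478, 2) = 114003

Erdős-Ko-Rado (1961): when n ≥ 2k, max |F| = C(n−1, k−1). The bound is attained by the star {A : i ∈ A} for any fixed i ∈ [n]. Here C(479−1, 3−1) = C(478, 2) = 114003.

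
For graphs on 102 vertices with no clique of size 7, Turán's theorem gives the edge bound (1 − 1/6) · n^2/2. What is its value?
Turán density bound = (5/6) · 102^2/2 = 4335

Turán's theorem: ex(n, K_{r+1}) is achieved by the complete r-partite Turán graph T(n, r) with parts as balanced as possible, and is at most (1 − 1/r) · n^2/2. For r = 6, n = 102: the density bound is (5/6) · 10404/2 = 4335. Since 6 ∣ 102, the Turán graph T(102, 6) has parts of equal size 17, and its edge count e(T(102, 6)) = 4335 attains the density bound exactly.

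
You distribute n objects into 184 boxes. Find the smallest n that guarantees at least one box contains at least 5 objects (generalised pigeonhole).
n = (5 − 1)·184 + 1 = 737

By the generalised pigeonhole principle, to guarantee some box contains ≥ r objects we need more than (r − 1) · k objects total. Threshold: n = (r − 1) · k + 1. With r = 5 and k = 184: n = 4 · 184 + 1 = 736 + 1 = 737. For n = 736 = 4 · 184, we can put exactly 4 objects in every box, avoiding 5 in any single one — so 737 is tight.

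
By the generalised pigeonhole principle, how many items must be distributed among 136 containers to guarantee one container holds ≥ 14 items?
n = (14 − 1)·136 + 1 = 1769

By the generalised pigeonhole principle, to guarantee some box contains ≥ r objects we need more than (r − 1) · k objects total. Threshold: n = (r − 1) · k + 1. With r = 14 and k = 136: n = 13 · 136 + 1 = 1768 + 1 = 1769. For n = 1768 = 13 · 136, we can put exactly 13 objects in every box, avoiding 14 in any single one — so 1769 is tight.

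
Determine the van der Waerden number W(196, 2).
W(196, 2) = 196 + 1 = 197

A 2-term AP is any pair of integers, so a monochromatic 2-AP exists iff some colour is used at least twice. With 196 colours, the colouring i ↦ i on {1, ..., 196} uses each colour once, avoiding any monochromatic pair, so W(196, 2) > 196. For {1, ..., 197}, pigeonhole forces two integers of the same colour, which form a monochromatic 2-AP. Hence W(196, 2) = 197.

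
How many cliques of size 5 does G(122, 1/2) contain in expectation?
E[# K_5] = C(122, 5) · (1/2)^C(5, 2) = 207288004 / 2^10 = 51822001/256 ≈ 202429.691406

For each 5-subset S of vertices (there are C(122, 5) = 207288004 such S), let X_S = 1 if S induces a K_5 (all C(5, 2) = 10 edges present). Then P(X_S = 1) = (1/2)^10 = 1/1024. By linearity of expectation, E[# K_5] = C(122, 5) · (1/2)^10 = 207288004 / 1024 = 51822001/256 ≈ 202429.691406.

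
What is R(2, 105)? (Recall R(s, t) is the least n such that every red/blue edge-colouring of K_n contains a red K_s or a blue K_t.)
R(2, 105) = 105

R(2, k) = k for all k ≥ 2: in a 2-colouring of K_k, either some edge is red (a red K_2) or all edges are blue (a blue K_k). And K_{104} coloured all-blue has no blue K_105, so R(2, 105) > 104. Hence R(2, 105) = 105.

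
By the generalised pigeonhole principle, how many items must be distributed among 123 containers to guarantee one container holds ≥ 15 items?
n = (15 − 1)·123 + 1 = 1723

By the generalised pigeonhole principle, to guarantee some box contains ≥ r objects we need more than (r − 1) · k objects total. Threshold: n = (r − 1) · k + 1. With r = 15 and k = 123: n = 14 · 123 + 1 = 1722 + 1 = 1723. For n = 1722 = 14 · 123, we can put exactly 14 objects in every box, avoiding 15 in any single one — so 1723 is tight.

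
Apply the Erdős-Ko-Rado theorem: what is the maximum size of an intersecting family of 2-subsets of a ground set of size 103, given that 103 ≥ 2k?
max |F| = C(102, 1) = 102

Erdős-Ko-Rado (1961): when n ≥ 2k, max |F| = C(n−1, k−1). The bound is attained by the star {A : i ∈ A} for any fixed i ∈ [n]. Here C(103−1, 2−1) = C(102, 1) = 102.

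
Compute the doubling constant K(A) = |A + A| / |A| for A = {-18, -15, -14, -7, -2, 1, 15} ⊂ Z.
K = |A + A| / |A| = 26/7

Enumerate A + A = {a + b : a, b ∈ A}. With |A| = 7, there are |A|^2 = 49 ordered sum pairs; collecting distinct values, A + A = {-36, -33, -32, -30, -29, -28, -25, -22, -21, -20, -17, -16, -14, -13, -9, -6, -4, -3, -1, 0, 1, 2, 8, 13, 16, 30}, so |A + A| = 26. Thus K = 26/7. For comparison, the minimum possible |A + A| over all 7-element sets is 2·7 − 1 = 13 (so min K = 13/7), attained only by arithmetic progressions.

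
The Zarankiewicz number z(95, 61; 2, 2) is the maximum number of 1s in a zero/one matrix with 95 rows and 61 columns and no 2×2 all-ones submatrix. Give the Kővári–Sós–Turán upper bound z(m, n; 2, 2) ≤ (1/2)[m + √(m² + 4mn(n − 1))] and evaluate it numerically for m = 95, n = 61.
z(95, 61; 2, 2) ≤ (1/2)[95 + √(95² + 4·95·61·60)] = (1/2)[95 + √1399825] = 639.071

Kővári–Sós–Turán: let r_1, ..., r_95 be the row sums and z = Σ r_i the total number of 1s. Each pair of columns can share at most one row with both entries 1 (else a 2×2 all-ones block appears), so Σ_i C(r_i, 2) ≤ C(61, 2) = 1830. By convexity Σ_i C(r_i, 2) ≥ 95·C(z/95, 2) = z(z − 95)/(2·95), giving z² − 95z − 95·61·60 ≤ 0 and hence z ≤ (1/2)[95 + √(9025 + 4·347700)] = (1/2)[95 + √1399825] ≈ (1/2)(95 + 1183.142) = 639.071.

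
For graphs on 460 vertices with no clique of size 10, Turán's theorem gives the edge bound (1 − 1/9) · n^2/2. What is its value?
Turán density bound = (8/9) · 460^2/2 = 846400/9 ≈ 94044.4444

Turán's theorem: ex(n, K_{r+1}) is achieved by the complete r-partite Turán graph T(n, r) with parts as balanced as possible, and is at most (1 − 1/r) · n^2/2. For r = 9, n = 460: the density bound is (8/9) · 211600/2 = 846400/9 ≈ 94044.4444. The integer-valued extremum is e(T(460, 9)) = 94044, which is strictly less than the density bound 846400/9 since 9 ∤ 460 (the parts of T(460, 9) cannot all be equal).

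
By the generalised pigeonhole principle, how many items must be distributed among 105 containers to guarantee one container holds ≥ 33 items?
n = (33 − 1)·105 + 1 = 3361

By the generalised pigeonhole principle, to guarantee some box contains ≥ r objects we need more than (r − 1) · k objects total. Threshold: n = (r − 1) · k + 1. With r = 33 and k = 105: n = 32 · 105 + 1 = 3360 + 1 = 3361. For n = 3360 = 32 · 105, we can put exactly 32 objects in every box, avoiding 33 in any single one — so 3361 is tight.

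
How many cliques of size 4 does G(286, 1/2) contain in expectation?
E[# K_4] = C(286, 4) · (1/2)^C(4, 2) = 272963405 / 2^6 = 4265053.203125

For each 4-subset S of vertices (there are C(286, 4) = 272963405 such S), let X_S = 1 if S induces a K_4 (all C(4, 2) = 6 edges present). Then P(X_S = 1) = (1/2)^6 = 1/64. By linearity of expectation, E[# K_4] = C(286, 4) · (1/2)^6 = 272963405 / 64 = 4265053.203125.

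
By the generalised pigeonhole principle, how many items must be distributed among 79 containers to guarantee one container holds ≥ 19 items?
n = (19 − 1)·79 + 1 = 1423

By the generalised pigeonhole principle, to guarantee some box contains ≥ r objects we need more than (r − 1) · k objects total. Threshold: n = (r − 1) · k + 1. With r = 19 and k = 79: n = 18 · 79 + 1 = 1422 + 1 = 1423. For n = 1422 = 18 · 79, we can put exactly 18 objects in every box, avoiding 19 in any single one — so 1423 is tight.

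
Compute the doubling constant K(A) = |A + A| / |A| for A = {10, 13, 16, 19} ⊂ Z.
K = |A + A| / |A| = 7/4

Enumerate A + A = {a + b : a, b ∈ A}. With |A| = 4, there are |A|^2 = 16 ordered sum pairs; collecting distinct values, A + A = {20, 23, 26, 29, 32, 35, 38}, so |A + A| = 7. Thus K = 7/4. Here |A + A| = 2|A| − 1 = 7, the minimum possible — so K = 7/4 is minimal, which holds iff A is an arithmetic progression.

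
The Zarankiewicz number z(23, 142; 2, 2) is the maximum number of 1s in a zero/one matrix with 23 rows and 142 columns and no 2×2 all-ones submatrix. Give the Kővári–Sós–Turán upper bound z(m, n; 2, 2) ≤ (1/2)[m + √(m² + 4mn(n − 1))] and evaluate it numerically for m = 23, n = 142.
z(23, 142; 2, 2) ≤ (1/2)[23 + √(23² + 4·23·142·141)] = (1/2)[23 + √1842553] = 690.2034

Kővári–Sós–Turán: let r_1, ..., r_23 be the row sums and z = Σ r_i the total number of 1s. Each pair of columns can share at most one row with both entries 1 (else a 2×2 all-ones block appears), so Σ_i C(r_i, 2) ≤ C(142, 2) = 10011. By convexity Σ_i C(r_i, 2) ≥ 23·C(z/23, 2) = z(z − 23)/(2·23), giving z² − 23z − 23·142·141 ≤ 0 and hence z ≤ (1/2)[23 + √(529 + 4·460506)] = (1/2)[23 + √1842553] ≈ (1/2)(23 + 1357.4067) = 690.2034.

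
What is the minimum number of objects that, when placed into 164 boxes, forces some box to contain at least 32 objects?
n = (32 − 1)·164 + 1 = 5085

By the generalised pigeonhole principle, to guarantee some box contains ≥ r objects we need more than (r − 1) · k objects total. Threshold: n = (r − 1) · k + 1. With r = 32 and k = 164: n = 31 · 164 + 1 = 5084 + 1 = 5085. For n = 5084 = 31 · 164, we can put exactly 31 objects in every box, avoiding 32 in any single one — so 5085 is tight.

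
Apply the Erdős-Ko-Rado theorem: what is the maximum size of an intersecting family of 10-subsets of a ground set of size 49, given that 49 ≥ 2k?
max |F| = C(48, 9) = 1677106640

The Erdős-Ko-Rado theorem states: for n ≥ 2k, an intersecting family of k-subsets of an n-element set has size at most C(n − 1, k − 1), with equality for 'star' families {A ⊆ [n] : |A| = k, i ∈ A} (fix an element i). For n = 49, k = 10: C(48, 9) = 1677106640.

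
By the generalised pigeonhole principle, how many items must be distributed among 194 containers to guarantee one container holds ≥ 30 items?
n = (30 − 1)·194 + 1 = 5627

By the generalised pigeonhole principle, to guarantee some box contains ≥ r objects we need more than (r − 1) · k objects total. Threshold: n = (r − 1) · k + 1. With r = 30 and k = 194: n = 29 · 194 + 1 = 5626 + 1 = 5627. For n = 5626 = 29 · 194, we can put exactly 29 objects in every box, avoiding 30 in any single one — so 5627 is tight.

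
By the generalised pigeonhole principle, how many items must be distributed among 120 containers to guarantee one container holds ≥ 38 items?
n = (38 − 1)·120 + 1 = 4441

By the generalised pigeonhole principle, to guarantee some box contains ≥ r objects we need more than (r − 1) · k objects total. Threshold: n = (r − 1) · k + 1. With r = 38 and k = 120: n = 37 · 120 + 1 = 4440 + 1 = 4441. For n = 4440 = 37 · 120, we can put exactly 37 objects in every box, avoiding 38 in any single one — so 4441 is tight.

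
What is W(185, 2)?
W(185, 2) = 185 + 1 = 186

A 2-term AP is any pair of integers, so a monochromatic 2-AP exists iff some colour is used at least twice. With 185 colours, the colouring i ↦ i on {1, ..., 185} uses each colour once, avoiding any monochromatic pair, so W(185, 2) > 185. For {1, ..., 186}, pigeonhole forces two integers of the same colour, which form a monochromatic 2-AP. Hence W(185, 2) = 186.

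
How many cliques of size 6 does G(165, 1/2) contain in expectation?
E[# K_6] = C(165, 6) · (1/2)^C(6, 2) = 25564880880 / 2^15 = 1597805055/2048 ≈ 780178.249512

For each 6-subset S of vertices (there are C(165, 6) = 25564880880 such S), let X_S = 1 if S induces a K_6 (all C(6, 2) = 15 edges present). Then P(X_S = 1) = (1/2)^15 = 1/32768. By linearity of expectation, E[# K_6] = C(165, 6) · (1/2)^15 = 25564880880 / 32768 = 1597805055/2048 ≈ 780178.249512.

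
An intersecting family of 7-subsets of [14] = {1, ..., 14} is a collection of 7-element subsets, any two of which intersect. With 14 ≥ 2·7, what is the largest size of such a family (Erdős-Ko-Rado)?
max |F| = C(13, 6) = 1716

The Erdős-Ko-Rado theorem states: for n ≥ 2k, an intersecting family of k-subsets of an n-element set has size at most C(n − 1, k − 1), with equality for 'star' families {A ⊆ [n] : |A| = k, i ∈ A} (fix an element i). For n = 14, k = 7: C(13, 6) = 1716.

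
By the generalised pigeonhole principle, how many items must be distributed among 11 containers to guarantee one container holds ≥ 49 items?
n = (49 − 1)·11 + 1 = 529

By the generalised pigeonhole principle, to guarantee some box contains ≥ r objects we need more than (r − 1) · k objects total. Threshold: n = (r − 1) · k + 1. With r = 49 and k = 11: n = 48 · 11 + 1 = 528 + 1 = 529. For n = 528 = 48 · 11, we can put exactly 48 objects in every box, avoiding 49 in any single one — so 529 is tight.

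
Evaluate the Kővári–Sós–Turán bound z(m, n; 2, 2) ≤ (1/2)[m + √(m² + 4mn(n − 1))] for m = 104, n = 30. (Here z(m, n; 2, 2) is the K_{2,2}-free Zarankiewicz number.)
z(104, 30; 2, 2) ≤ (1/2)[104 + √(104² + 4·104·30·29)] = (1/2)[104 + √372736] = 357.2605

Kővári–Sós–Turán: let r_1, ..., r_104 be the row sums and z = Σ r_i the total number of 1s. Each pair of columns can share at most one row with both entries 1 (else a 2×2 all-ones block appears), so Σ_i C(r_i, 2) ≤ C(30, 2) = 435. By convexity Σ_i C(r_i, 2) ≥ 104·C(z/104, 2) = z(z − 104)/(2·104), giving z² − 104z − 104·30·29 ≤ 0 and hence z ≤ (1/2)[104 + √(10816 + 4·90480)] = (1/2)[104 + √372736] ≈ (1/2)(104 + 610.5211) = 357.2605.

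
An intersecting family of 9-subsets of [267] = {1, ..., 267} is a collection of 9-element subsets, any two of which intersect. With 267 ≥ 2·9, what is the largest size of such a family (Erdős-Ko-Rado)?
max |F| = C(266, 8) = 558961084927245

The Erdős-Ko-Rado theorem states: for n ≥ 2k, an intersecting family of k-subsets of an n-element set has size at most C(n − 1, k − 1), with equality for 'star' families {A ⊆ [n] : |A| = k, i ∈ A} (fix an element i). For n = 267, k = 9: C(266, 8) = 558961084927245.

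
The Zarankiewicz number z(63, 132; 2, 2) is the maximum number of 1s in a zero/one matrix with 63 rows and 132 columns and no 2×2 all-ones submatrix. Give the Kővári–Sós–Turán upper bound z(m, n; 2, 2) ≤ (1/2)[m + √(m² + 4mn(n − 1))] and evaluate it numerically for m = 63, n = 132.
z(63, 132; 2, 2) ≤ (1/2)[63 + √(63² + 4·63·132·131)] = (1/2)[63 + √4361553] = 1075.7166

Kővári–Sós–Turán: let r_1, ..., r_63 be the row sums and z = Σ r_i the total number of 1s. Each pair of columns can share at most one row with both entries 1 (else a 2×2 all-ones block appears), so Σ_i C(r_i, 2) ≤ C(132, 2) = 8646. By convexity Σ_i C(r_i, 2) ≥ 63·C(z/63, 2) = z(z − 63)/(2·63), giving z² − 63z − 63·132·131 ≤ 0 and hence z ≤ (1/2)[63 + √(3969 + 4·1089396)] = (1/2)[63 + √4361553] ≈ (1/2)(63 + 2088.4331) = 1075.7166.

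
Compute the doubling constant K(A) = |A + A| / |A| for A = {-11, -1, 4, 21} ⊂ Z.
K = |A + A| / |A| = 10/4 = 5/2

Enumerate A + A = {a + b : a, b ∈ A}. With |A| = 4, there are |A|^2 = 16 ordered sum pairs; collecting distinct values, A + A = {-22, -12, -7, -2, 3, 8, 10, 20, 25, 42}, so |A + A| = 10. Thus K = 10/4 = 5/2. For comparison, the minimum possible |A + A| over all 4-element sets is 2·4 − 1 = 7 (so min K = 7/4), attained only by arithmetic progressions.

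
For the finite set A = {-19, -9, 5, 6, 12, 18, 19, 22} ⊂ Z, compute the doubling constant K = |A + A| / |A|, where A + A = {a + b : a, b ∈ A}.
K = |A + A| / |A| = 32/8 = 4

Enumerate A + A = {a + b : a, b ∈ A}. With |A| = 8, there are |A|^2 = 64 ordered sum pairs; collecting distinct values, A + A = {-38, -28, -18, -14, -13, -7, -4, -3, -1, 0, 3, 9, 10, 11, 12, 13, 17, 18, 23, 24, 25, 27, 28, 30, 31, 34, 36, 37, 38, 40, 41, 44}, so |A + A| = 32. Thus K = 32/8 = 4. For comparison, the minimum possible |A + A| over all 8-element sets is 2·8 − 1 = 15 (so min K = 15/8), attained only by arithmetic progressions.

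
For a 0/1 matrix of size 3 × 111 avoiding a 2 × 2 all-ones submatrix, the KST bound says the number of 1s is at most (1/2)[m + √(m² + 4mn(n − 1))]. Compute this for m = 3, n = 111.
z(3, 111; 2, 2) ≤ (1/2)[3 + √(3² + 4·3·111·110)] = (1/2)[3 + √146529] = 192.8955

Kővári–Sós–Turán: let r_1, ..., r_3 be the row sums and z = Σ r_i the total number of 1s. Each pair of columns can share at most one row with both entries 1 (else a 2×2 all-ones block appears), so Σ_i C(r_i, 2) ≤ C(111, 2) = 6105. By convexity Σ_i C(r_i, 2) ≥ 3·C(z/3, 2) = z(z − 3)/(2·3), giving z² − 3z − 3·111·110 ≤ 0 and hence z ≤ (1/2)[3 + √(9 + 4·36630)] = (1/2)[3 + √146529] ≈ (1/2)(3 + 382.7911) = 192.8955.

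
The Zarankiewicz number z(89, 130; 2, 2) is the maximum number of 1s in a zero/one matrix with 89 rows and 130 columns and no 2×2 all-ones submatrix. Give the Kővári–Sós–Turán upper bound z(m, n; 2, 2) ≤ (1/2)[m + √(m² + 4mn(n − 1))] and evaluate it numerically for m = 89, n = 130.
z(89, 130; 2, 2) ≤ (1/2)[89 + √(89² + 4·89·130·129)] = (1/2)[89 + √5978041] = 1267.0016

Kővári–Sós–Turán: let r_1, ..., r_89 be the row sums and z = Σ r_i the total number of 1s. Each pair of columns can share at most one row with both entries 1 (else a 2×2 all-ones block appears), so Σ_i C(r_i, 2) ≤ C(130, 2) = 8385. By convexity Σ_i C(r_i, 2) ≥ 89·C(z/89, 2) = z(z − 89)/(2·89), giving z² − 89z − 89·130·129 ≤ 0 and hence z ≤ (1/2)[89 + √(7921 + 4·1492530)] = (1/2)[89 + √5978041] ≈ (1/2)(89 + 2445.0033) = 1267.0016.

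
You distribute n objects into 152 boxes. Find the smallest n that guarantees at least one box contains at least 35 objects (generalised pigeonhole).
n = (35 − 1)·152 + 1 = 5169

By the generalised pigeonhole principle, to guarantee some box contains ≥ r objects we need more than (r − 1) · k objects total. Threshold: n = (r − 1) · k + 1. With r = 35 and k = 152: n = 34 · 152 + 1 = 5168 + 1 = 5169. For n = 5168 = 34 · 152, we can put exactly 34 objects in every box, avoiding 35 in any single one — so 5169 is tight.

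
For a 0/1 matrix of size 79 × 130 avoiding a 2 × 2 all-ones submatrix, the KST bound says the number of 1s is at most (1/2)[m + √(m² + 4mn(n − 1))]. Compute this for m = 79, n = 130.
z(79, 130; 2, 2) ≤ (1/2)[79 + √(79² + 4·79·130·129)] = (1/2)[79 + √5305561] = 1191.1902

Kővári–Sós–Turán: let r_1, ..., r_79 be the row sums and z = Σ r_i the total number of 1s. Each pair of columns can share at most one row with both entries 1 (else a 2×2 all-ones block appears), so Σ_i C(r_i, 2) ≤ C(130, 2) = 8385. By convexity Σ_i C(r_i, 2) ≥ 79·C(z/79, 2) = z(z − 79)/(2·79), giving z² − 79z − 79·130·129 ≤ 0 and hence z ≤ (1/2)[79 + √(6241 + 4·1324830)] = (1/2)[79 + √5305561] ≈ (1/2)(79 + 2303.3803) = 1191.1902.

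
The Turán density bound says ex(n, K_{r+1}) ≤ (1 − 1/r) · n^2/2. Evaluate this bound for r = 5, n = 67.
Turán density bound = (4/5) · 67^2/2 = 8978/5 ≈ 1795.6

Turán's theorem: ex(n, K_{r+1}) is achieved by the complete r-partite Turán graph T(n, r) with parts as balanced as possible, and is at most (1 − 1/r) · n^2/2. For r = 5, n = 67: the density bound is (4/5) · 4489/2 = 8978/5 ≈ 1795.6. The integer-valued extremum is e(T(67, 5)) = 1795, which is strictly less than the density bound 8978/5 since 5 ∤ 67 (the parts of T(67, 5) cannot all be equal).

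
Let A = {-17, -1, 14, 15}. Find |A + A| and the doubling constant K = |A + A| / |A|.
K = |A + A| / |A| = 9/4

Enumerate A + A = {a + b : a, b ∈ A}. With |A| = 4, there are |A|^2 = 16 ordered sum pairs; collecting distinct values, A + A = {-34, -18, -3, -2, 13, 14, 28, 29, 30}, so |A + A| = 9. Thus K = 9/4. For comparison, the minimum possible |A + A| over all 4-element sets is 2·4 − 1 = 7 (so min K = 7/4), attained only by arithmetic progressions.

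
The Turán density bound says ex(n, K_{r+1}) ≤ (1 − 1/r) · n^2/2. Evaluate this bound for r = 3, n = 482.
Turán density bound = (2/3) · 482^2/2 = 232324/3 ≈ 77441.3333

Turán's theorem: ex(n, K_{r+1}) is achieved by the complete r-partite Turán graph T(n, r) with parts as balanced as possible, and is at most (1 − 1/r) · n^2/2. For r = 3, n = 482: the density bound is (2/3) · 232324/2 = 232324/3 ≈ 77441.3333. The integer-valued extremum is e(T(482, 3)) = 77441, which is strictly less than the density bound 232324/3 since 3 ∤ 482 (the parts of T(482, 3) cannot all be equal).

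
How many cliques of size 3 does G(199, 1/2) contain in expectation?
E[# K_3] = C(199, 3) · (1/2)^C(3, 2) = 1293699 / 2^3 = 161712.375

For each 3-subset S of vertices (there are C(199, 3) = 1293699 such S), let X_S = 1 if S induces a K_3 (all C(3, 2) = 3 edges present). Then P(X_S = 1) = (1/2)^3 = 1/8. By linearity of expectation, E[# K_3] = C(199, 3) · (1/2)^3 = 1293699 / 8 = 161712.375.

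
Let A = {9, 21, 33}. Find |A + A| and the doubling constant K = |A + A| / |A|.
K = |A + A| / |A| = 5/3

Enumerate A + A = {a + b : a, b ∈ A}. With |A| = 3, there are |A|^2 = 9 ordered sum pairs; collecting distinct values, A + A = {18, 30, 42, 54, 66}, so |A + A| = 5. Thus K = 5/3. Here |A + A| = 2|A| − 1 = 5, the minimum possible — so K = 5/3 is minimal, which holds iff A is an arithmetic progression.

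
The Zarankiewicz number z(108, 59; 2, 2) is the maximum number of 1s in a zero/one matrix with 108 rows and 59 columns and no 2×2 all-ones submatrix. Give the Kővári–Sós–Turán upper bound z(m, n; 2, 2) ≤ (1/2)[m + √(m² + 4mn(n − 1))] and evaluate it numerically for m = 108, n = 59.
z(108, 59; 2, 2) ≤ (1/2)[108 + √(108² + 4·108·59·58)] = (1/2)[108 + √1489968] = 664.3212

Kővári–Sós–Turán: let r_1, ..., r_108 be the row sums and z = Σ r_i the total number of 1s. Each pair of columns can share at most one row with both entries 1 (else a 2×2 all-ones block appears), so Σ_i C(r_i, 2) ≤ C(59, 2) = 1711. By convexity Σ_i C(r_i, 2) ≥ 108·C(z/108, 2) = z(z − 108)/(2·108), giving z² − 108z − 108·59·58 ≤ 0 and hence z ≤ (1/2)[108 + √(11664 + 4·369576)] = (1/2)[108 + √1489968] ≈ (1/2)(108 + 1220.6425) = 664.3212.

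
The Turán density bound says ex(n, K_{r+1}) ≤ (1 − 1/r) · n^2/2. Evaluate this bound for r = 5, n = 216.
Turán density bound = (4/5) · 216^2/2 = 93312/5 ≈ 18662.4

Turán's theorem: ex(n, K_{r+1}) is achieved by the complete r-partite Turán graph T(n, r) with parts as balanced as possible, and is at most (1 − 1/r) · n^2/2. For r = 5, n = 216: the density bound is (4/5) · 46656/2 = 93312/5 ≈ 18662.4. The integer-valued extremum is e(T(216, 5)) = 18662, which is strictly less than the density bound 93312/5 since 5 ∤ 216 (the parts of T(216, 5) cannot all be equal).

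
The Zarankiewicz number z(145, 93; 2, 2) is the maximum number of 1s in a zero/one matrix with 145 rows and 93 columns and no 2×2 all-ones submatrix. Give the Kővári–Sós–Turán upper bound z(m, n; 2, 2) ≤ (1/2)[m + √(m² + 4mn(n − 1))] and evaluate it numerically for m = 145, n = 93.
z(145, 93; 2, 2) ≤ (1/2)[145 + √(145² + 4·145·93·92)] = (1/2)[145 + √4983505] = 1188.6883

Kővári–Sós–Turán: let r_1, ..., r_145 be the row sums and z = Σ r_i the total number of 1s. Each pair of columns can share at most one row with both entries 1 (else a 2×2 all-ones block appears), so Σ_i C(r_i, 2) ≤ C(93, 2) = 4278. By convexity Σ_i C(r_i, 2) ≥ 145·C(z/145, 2) = z(z − 145)/(2·145), giving z² − 145z − 145·93·92 ≤ 0 and hence z ≤ (1/2)[145 + √(21025 + 4·1240620)] = (1/2)[145 + √4983505] ≈ (1/2)(145 + 2232.3765) = 1188.6883.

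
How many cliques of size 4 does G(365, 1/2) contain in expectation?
E[# K_4] = C(365, 4) · (1/2)^C(4, 2) = 727441715 / 2^6 = 11366276.796875

For each 4-subset S of vertices (there are C(365, 4) = 727441715 such S), let X_S = 1 if S induces a K_4 (all C(4, 2) = 6 edges present). Then P(X_S = 1) = (1/2)^6 = 1/64. By linearity of expectation, E[# K_4] = C(365, 4) · (1/2)^6 = 727441715 / 64 = 11366276.796875.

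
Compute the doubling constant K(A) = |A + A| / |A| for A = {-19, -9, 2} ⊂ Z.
K = |A + A| / |A| = 6/3 = 2

Enumerate A + A = {a + b : a, b ∈ A}. With |A| = 3, there are |A|^2 = 9 ordered sum pairs; collecting distinct values, A + A = {-38, -28, -18, -17, -7, 4}, so |A + A| = 6. Thus K = 6/3 = 2. For comparison, the minimum possible |A + A| over all 3-element sets is 2·3 − 1 = 5 (so min K = 5/3), attained only by arithmetic progressions.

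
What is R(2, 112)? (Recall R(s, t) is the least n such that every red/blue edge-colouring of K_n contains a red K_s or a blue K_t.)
R(2, 112) = 112

R(2, k) = k for all k ≥ 2: in a 2-colouring of K_k, either some edge is red (a red K_2) or all edges are blue (a blue K_k). And K_{111} coloured all-blue has no blue K_112, so R(2, 112) > 111. Hence R(2, 112) = 112.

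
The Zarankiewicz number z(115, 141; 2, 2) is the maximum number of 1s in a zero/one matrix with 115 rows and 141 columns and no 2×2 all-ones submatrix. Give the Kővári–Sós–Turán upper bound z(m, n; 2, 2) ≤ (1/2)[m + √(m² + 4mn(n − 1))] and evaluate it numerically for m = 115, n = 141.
z(115, 141; 2, 2) ≤ (1/2)[115 + √(115² + 4·115·141·140)] = (1/2)[115 + √9093625] = 1565.2819

Kővári–Sós–Turán: let r_1, ..., r_115 be the row sums and z = Σ r_i the total number of 1s. Each pair of columns can share at most one row with both entries 1 (else a 2×2 all-ones block appears), so Σ_i C(r_i, 2) ≤ C(141, 2) = 9870. By convexity Σ_i C(r_i, 2) ≥ 115·C(z/115, 2) = z(z − 115)/(2·115), giving z² − 115z − 115·141·140 ≤ 0 and hence z ≤ (1/2)[115 + √(13225 + 4·2270100)] = (1/2)[115 + √9093625] ≈ (1/2)(115 + 3015.5638) = 1565.2819.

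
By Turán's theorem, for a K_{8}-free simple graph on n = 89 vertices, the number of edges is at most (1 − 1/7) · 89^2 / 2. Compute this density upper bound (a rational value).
Turán density bound = (6/7) · 89^2/2 = 23763/7 ≈ 3394.7143

Turán's theorem: ex(n, K_{r+1}) is achieved by the complete r-partite Turán graph T(n, r) with parts as balanced as possible, and is at most (1 − 1/r) · n^2/2. For r = 7, n = 89: the density bound is (6/7) · 7921/2 = 23763/7 ≈ 3394.7143. The integer-valued extremum is e(T(89, 7)) = 3394, which is strictly less than the density bound 23763/7 since 7 ∤ 89 (the parts of T(89, 7) cannot all be equal).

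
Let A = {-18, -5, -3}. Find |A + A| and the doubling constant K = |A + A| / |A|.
K = |A + A| / |A| = 6/3 = 2

Enumerate A + A = {a + b : a, b ∈ A}. With |A| = 3, there are |A|^2 = 9 ordered sum pairs; collecting distinct values, A + A = {-36, -23, -21, -10, -8, -6}, so |A + A| = 6. Thus K = 6/3 = 2. For comparison, the minimum possible |A + A| over all 3-element sets is 2·3 − 1 = 5 (so min K = 5/3), attained only by arithmetic progressions.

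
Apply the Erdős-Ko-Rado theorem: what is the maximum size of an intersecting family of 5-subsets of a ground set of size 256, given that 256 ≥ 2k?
max |F| = C(255, 4) = 172061505

The Erdős-Ko-Rado theorem states: for n ≥ 2k, an intersecting family of k-subsets of an n-element set has size at most C(n − 1, k − 1), with equality for 'star' families {A ⊆ [n] : |A| = k, i ∈ A} (fix an element i). For n = 256, k = 5: C(255, 4) = 172061505.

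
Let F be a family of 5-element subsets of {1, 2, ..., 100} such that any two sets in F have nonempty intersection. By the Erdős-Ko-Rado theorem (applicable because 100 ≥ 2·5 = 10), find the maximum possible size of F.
max |F| = C(99, 4) = 3764376

The Erdős-Ko-Rado theorem states: for n ≥ 2k, an intersecting family of k-subsets of an n-element set has size at most C(n − 1, k − 1), with equality for 'star' families {A ⊆ [n] : |A| = k, i ∈ A} (fix an element i). For n = 100, k = 5: C(99, 4) = 3764376.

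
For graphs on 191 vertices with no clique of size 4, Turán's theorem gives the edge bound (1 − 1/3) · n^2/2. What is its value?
Turán density bound = (2/3) · 191^2/2 = 36481/3 ≈ 12160.3333

Turán's theorem: ex(n, K_{r+1}) is achieved by the complete r-partite Turán graph T(n, r) with parts as balanced as possible, and is at most (1 − 1/r) · n^2/2. For r = 3, n = 191: the density bound is (2/3) · 36481/2 = 36481/3 ≈ 12160.3333. The integer-valued extremum is e(T(191, 3)) = 12160, which is strictly less than the density bound 36481/3 since 3 ∤ 191 (the parts of T(191, 3) cannot all be equal).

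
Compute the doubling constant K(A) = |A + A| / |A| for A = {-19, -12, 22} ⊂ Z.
K = |A + A| / |A| = 6/3 = 2

Enumerate A + A = {a + b : a, b ∈ A}. With |A| = 3, there are |A|^2 = 9 ordered sum pairs; collecting distinct values, A + A = {-38, -31, -24, 3, 10, 44}, so |A + A| = 6. Thus K = 6/3 = 2. For comparison, the minimum possible |A + A| over all 3-element sets is 2·3 − 1 = 5 (so min K = 5/3), attained only by arithmetic progressions.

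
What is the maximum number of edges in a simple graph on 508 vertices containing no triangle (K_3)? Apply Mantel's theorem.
ex(508, K_3) = ⌊508^2/4⌋ = 64516

Mantel (1907): a triangle-free graph on n vertices has at most ⌊n^2/4⌋ edges, with equality for the complete bipartite graph K_{⌊n/2⌋, ⌈n/2⌉}. For n = 508: ⌊508^2/4⌋ = ⌊258064/4⌋ = 64516. The extremal graph is K_{254, 254}, which has 254·254 = 64516 edges.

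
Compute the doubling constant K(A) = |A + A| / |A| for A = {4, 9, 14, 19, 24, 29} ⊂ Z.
K = |A + A| / |A| = 11/6

Enumerate A + A = {a + b : a, b ∈ A}. With |A| = 6, there are |A|^2 = 36 ordered sum pairs; collecting distinct values, A + A = {8, 13, 18, 23, 28, 33, 38, 43, 48, 53, 58}, so |A + A| = 11. Thus K = 11/6. Here |A + A| = 2|A| − 1 = 11, the minimum possible — so K = 11/6 is minimal, which holds iff A is an arithmetic progression.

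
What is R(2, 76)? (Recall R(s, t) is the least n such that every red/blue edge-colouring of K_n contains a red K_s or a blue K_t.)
R(2, 76) = 76

R(2, k) = k for all k ≥ 2: in a 2-colouring of K_k, either some edge is red (a red K_2) or all edges are blue (a blue K_k). And K_{75} coloured all-blue has no blue K_76, so R(2, 76) > 75. Hence R(2, 76) = 76.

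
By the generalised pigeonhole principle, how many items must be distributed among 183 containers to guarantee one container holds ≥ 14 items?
n = (14 − 1)·183 + 1 = 2380

By the generalised pigeonhole principle, to guarantee some box contains ≥ r objects we need more than (r − 1) · k objects total. Threshold: n = (r − 1) · k + 1. With r = 14 and k = 183: n = 13 · 183 + 1 = 2379 + 1 = 2380. For n = 2379 = 13 · 183, we can put exactly 13 objects in every box, avoiding 14 in any single one — so 2380 is tight.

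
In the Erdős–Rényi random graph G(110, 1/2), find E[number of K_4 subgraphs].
E[# K_4] = C(110, 4) · (1/2)^C(4, 2) = 5773185 / 2^6 = 90206.015625

For each 4-subset S of vertices (there are C(110, 4) = 5773185 such S), let X_S = 1 if S induces a K_4 (all C(4, 2) = 6 edges present). Then P(X_S = 1) = (1/2)^6 = 1/64. By linearity of expectation, E[# K_4] = C(110, 4) · (1/2)^6 = 5773185 / 64 = 90206.015625.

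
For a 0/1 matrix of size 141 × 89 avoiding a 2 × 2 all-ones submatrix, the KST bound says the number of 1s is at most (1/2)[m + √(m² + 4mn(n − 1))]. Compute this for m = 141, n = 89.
z(141, 89; 2, 2) ≤ (1/2)[141 + √(141² + 4·141·89·88)] = (1/2)[141 + √4437129] = 1123.7247

Kővári–Sós–Turán: let r_1, ..., r_141 be the row sums and z = Σ r_i the total number of 1s. Each pair of columns can share at most one row with both entries 1 (else a 2×2 all-ones block appears), so Σ_i C(r_i, 2) ≤ C(89, 2) = 3916. By convexity Σ_i C(r_i, 2) ≥ 141·C(z/141, 2) = z(z − 141)/(2·141), giving z² − 141z − 141·89·88 ≤ 0 and hence z ≤ (1/2)[141 + √(19881 + 4·1104312)] = (1/2)[141 + √4437129] ≈ (1/2)(141 + 2106.4494) = 1123.7247.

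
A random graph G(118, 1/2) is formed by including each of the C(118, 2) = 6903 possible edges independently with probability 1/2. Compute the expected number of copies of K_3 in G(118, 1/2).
E[# K_3] = C(118, 3) · (1/2)^C(3, 2) = 266916 / 2^3 = 66729/2 = 33364.5

For each 3-subset S of vertices (there are C(118, 3) = 266916 such S), let X_S = 1 if S induces a K_3 (all C(3, 2) = 3 edges present). Then P(X_S = 1) = (1/2)^3 = 1/8. By linearity of expectation, E[# K_3] = C(118, 3) · (1/2)^3 = 266916 / 8 = 66729/2 = 33364.5.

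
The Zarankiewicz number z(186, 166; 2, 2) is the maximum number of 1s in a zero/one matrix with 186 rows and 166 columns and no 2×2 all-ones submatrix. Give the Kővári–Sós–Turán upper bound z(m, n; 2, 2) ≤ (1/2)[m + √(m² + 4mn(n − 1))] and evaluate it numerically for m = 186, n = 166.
z(186, 166; 2, 2) ≤ (1/2)[186 + √(186² + 4·186·166·165)] = (1/2)[186 + √20412756] = 2352.0239

Kővári–Sós–Turán: let r_1, ..., r_186 be the row sums and z = Σ r_i the total number of 1s. Each pair of columns can share at most one row with both entries 1 (else a 2×2 all-ones block appears), so Σ_i C(r_i, 2) ≤ C(166, 2) = 13695. By convexity Σ_i C(r_i, 2) ≥ 186·C(z/186, 2) = z(z − 186)/(2·186), giving z² − 186z − 186·166·165 ≤ 0 and hence z ≤ (1/2)[186 + √(34596 + 4·5094540)] = (1/2)[186 + √20412756] ≈ (1/2)(186 + 4518.0478) = 2352.0239.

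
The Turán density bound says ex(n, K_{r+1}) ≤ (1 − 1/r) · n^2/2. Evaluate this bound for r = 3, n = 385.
Turán density bound = (2/3) · 385^2/2 = 148225/3 ≈ 49408.3333

Turán's theorem: ex(n, K_{r+1}) is achieved by the complete r-partite Turán graph T(n, r) with parts as balanced as possible, and is at most (1 − 1/r) · n^2/2. For r = 3, n = 385: the density bound is (2/3) · 148225/2 = 148225/3 ≈ 49408.3333. The integer-valued extremum is e(T(385, 3)) = 49408, which is strictly less than the density bound 148225/3 since 3 ∤ 385 (the parts of T(385, 3) cannot all be equal).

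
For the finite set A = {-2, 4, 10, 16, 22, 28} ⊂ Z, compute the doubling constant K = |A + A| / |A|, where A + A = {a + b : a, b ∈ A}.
K = |A + A| / |A| = 11/6

Enumerate A + A = {a + b : a, b ∈ A}. With |A| = 6, there are |A|^2 = 36 ordered sum pairs; collecting distinct values, A + A = {-4, 2, 8, 14, 20, 26, 32, 38, 44, 50, 56}, so |A + A| = 11. Thus K = 11/6. Here |A + A| = 2|A| − 1 = 11, the minimum possible — so K = 11/6 is minimal, which holds iff A is an arithmetic progression.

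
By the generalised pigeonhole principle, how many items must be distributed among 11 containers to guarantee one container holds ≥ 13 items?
n = (13 − 1)·11 + 1 = 133

By the generalised pigeonhole principle, to guarantee some box contains ≥ r objects we need more than (r − 1) · k objects total. Threshold: n = (r − 1) · k + 1. With r = 13 and k = 11: n = 12 · 11 + 1 = 132 + 1 = 133. For n = 132 = 12 · 11, we can put exactly 12 objects in every box, avoiding 13 in any single one — so 133 is tight.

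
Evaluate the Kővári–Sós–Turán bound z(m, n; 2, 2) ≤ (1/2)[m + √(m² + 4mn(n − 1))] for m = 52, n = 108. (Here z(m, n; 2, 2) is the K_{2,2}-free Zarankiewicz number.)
z(52, 108; 2, 2) ≤ (1/2)[52 + √(52² + 4·52·108·107)] = (1/2)[52 + √2406352] = 801.621

Kővári–Sós–Turán: let r_1, ..., r_52 be the row sums and z = Σ r_i the total number of 1s. Each pair of columns can share at most one row with both entries 1 (else a 2×2 all-ones block appears), so Σ_i C(r_i, 2) ≤ C(108, 2) = 5778. By convexity Σ_i C(r_i, 2) ≥ 52·C(z/52, 2) = z(z − 52)/(2·52), giving z² − 52z − 52·108·107 ≤ 0 and hence z ≤ (1/2)[52 + √(2704 + 4·600912)] = (1/2)[52 + √2406352] ≈ (1/2)(52 + 1551.2421) = 801.621.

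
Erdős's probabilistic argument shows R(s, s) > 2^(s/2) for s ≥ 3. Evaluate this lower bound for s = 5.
2^(5/2) = 5.6569; so R(5, 5) > 5.6569

Colour each edge of K_n uniformly at random with red/blue. The expected number of monochromatic K_5 is C(n, 5) · 2 · 2^(−C(5,2)). If C(n, 5) · 2^(1 − C(5,2)) < 1, then with positive probability no monochromatic K_5 exists, so R(5, 5) > n. The standard estimate C(n, 5) ≤ n^5/5! shows this inequality holds whenever n ≤ 2^(5/2) (since 5! · 2^(C(5,2) − 1) > 2^(5^2/2) ≥ n^5). Hence R(5, 5) > 2^(5/2) = 5.6569.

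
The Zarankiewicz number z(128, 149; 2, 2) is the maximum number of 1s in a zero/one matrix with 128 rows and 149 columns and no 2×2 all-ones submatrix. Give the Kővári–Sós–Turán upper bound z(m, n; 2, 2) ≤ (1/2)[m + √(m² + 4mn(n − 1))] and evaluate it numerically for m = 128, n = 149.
z(128, 149; 2, 2) ≤ (1/2)[128 + √(128² + 4·128·149·148)] = (1/2)[128 + √11307008] = 1745.2947

Kővári–Sós–Turán: let r_1, ..., r_128 be the row sums and z = Σ r_i the total number of 1s. Each pair of columns can share at most one row with both entries 1 (else a 2×2 all-ones block appears), so Σ_i C(r_i, 2) ≤ C(149, 2) = 11026. By convexity Σ_i C(r_i, 2) ≥ 128·C(z/128, 2) = z(z − 128)/(2·128), giving z² − 128z − 128·149·148 ≤ 0 and hence z ≤ (1/2)[128 + √(16384 + 4·2822656)] = (1/2)[128 + √11307008] ≈ (1/2)(128 + 3362.5895) = 1745.2947.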